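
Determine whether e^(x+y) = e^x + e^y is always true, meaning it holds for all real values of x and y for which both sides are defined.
No, this is NOT an identity.

Claim: e^(x+y) = e^x + e^y.
Test a specific point where both sides are defined: x = -2, y = 4.
LHS = e^(x+y) ≈ 7.3891
RHS = e^x + e^y ≈ 54.7335
Since 7.3891 ≠ 54.7335, the equation fails at this point, so it cannot hold for all real values of x and y for which both sides are defined.
The correct rule is e^(x+y) = e^x · e^y (a product, not a sum).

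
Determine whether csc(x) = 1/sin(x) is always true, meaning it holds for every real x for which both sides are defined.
Yes, this is an identity.

Claim: csc(x) = 1/sin(x).
Reasoning: csc(x) is by definition the reciprocal of sin(x), wherever sin(x) ≠ 0.
So the two sides agree for every real x for which both sides are defined.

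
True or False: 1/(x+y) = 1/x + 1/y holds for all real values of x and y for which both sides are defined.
Claim: 1/(x+y) = 1/x + 1/y.
Test a specific point where both sides are defined: x = 4, y = 1.
LHS = 1/(x+y) ≈ 0.2000
RHS = 1/x + 1/y ≈ 1.2500
Since 0.2000 ≠ 1.2500, the equation fails at this point, so it cannot hold for all real values of x and y for which both sides are defined.
1/x + 1/y = (x+y)/(xy), which is not 1/(x+y).

Conclusion: False.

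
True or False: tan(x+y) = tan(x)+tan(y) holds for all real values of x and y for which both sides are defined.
Claim: tan(x+y) = tan(x)+tan(y).
Test a specific point where both sides are defined: x = 2π/3, y = -π/4.
LHS = tan(x+y) ≈ 3.7321
RHS = tan(x)+tan(y) ≈ -2.7321
Since 3.7321 ≠ -2.7321, the equation fails at this point, so it cannot hold for all real values of x and y for which both sides are defined.
The correct formula is tan(x+y) = (tan(x) + tan(y))/(1 - tan(x)tan(y)).

Conclusion: False.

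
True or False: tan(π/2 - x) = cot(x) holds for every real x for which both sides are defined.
Claim: tan(π/2 - x) = cot(x).
Reasoning: tan(π/2 - x) = sin(π/2 - x)/cos(π/2 - x) = cos(x)/sin(x) = cot(x), using the cofunction identities sin(π/2 - x) = cos(x) and cos(π/2 - x) = sin(x).
So the two sides agree for every real x for which both sides are defined.

Conclusion: True.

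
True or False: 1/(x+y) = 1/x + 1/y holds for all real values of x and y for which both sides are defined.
Claim: 1/(x+y) = 1/x + 1/y.
Test a specific point where both sides are defined: x = -3, y = -1.
LHS = 1/(x+y) ≈ -0.2500
RHS = 1/x + 1/y ≈ -1.3333
Since -0.2500 ≠ -1.3333, the equation fails at this point, so it cannot hold for all real values of x and y for which both sides are defined.
1/x + 1/y = (x+y)/(xy), which is not 1/(x+y).

Conclusion: False.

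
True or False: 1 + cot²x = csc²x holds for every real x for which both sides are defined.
True.

Claim: 1 + cot²x = csc²x.
Reasoning: Start from sin²x + cos²x = 1 and divide every term by sin²x (allowed wherever cot x and csc x are defined): 1 + cot²x = 1/sin²x = csc²x.
So the two sides agree for every real x for which both sides are defined.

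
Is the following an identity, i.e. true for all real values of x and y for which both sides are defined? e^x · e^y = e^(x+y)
Claim: e^x · e^y = e^(x+y).
Reasoning: This is the law of exponents for a common base: multiplying powers adds exponents. E.g. from the series, (Σ x^j/j!)(Σ y^k/k!) = Σ_m (Σ_{j+k=m} x^j y^k/(j!k!)) = Σ_m (x+y)^m/m! by the binomial theorem.
So the two sides agree for all real values of x and y for which both sides are defined.

Conclusion: Yes, this is an identity.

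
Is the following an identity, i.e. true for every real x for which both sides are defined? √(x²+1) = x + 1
Claim: √(x²+1) = x + 1.
Test a specific point where both sides are defined: x = 1.
LHS = √(x²+1) ≈ 1.4142
RHS = x + 1 ≈ 2.0000
Since 1.4142 ≠ 2.0000, the equation fails at this point, so it cannot hold for every real x for which both sides are defined.
(x+1)² = x² + 2x + 1 ≠ x² + 1 unless x = 0.

Conclusion: No, this is NOT an identity.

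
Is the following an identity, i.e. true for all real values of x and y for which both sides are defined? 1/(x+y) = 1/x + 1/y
No, this is NOT an identity.

Claim: 1/(x+y) = 1/x + 1/y.
Test a specific point where both sides are defined: x = 1/2, y = -2.
LHS = 1/(x+y) ≈ -0.6667
RHS = 1/x + 1/y ≈ 1.5000
Since -0.6667 ≠ 1.5000, the equation fails at this point, so it cannot hold for all real values of x and y for which both sides are defined.
1/x + 1/y = (x+y)/(xy), which is not 1/(x+y).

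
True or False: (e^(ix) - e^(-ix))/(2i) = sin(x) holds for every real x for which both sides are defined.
Claim: (e^(ix) - e^(-ix))/(2i) = sin(x).
Reasoning: By Euler's formula e^(ix) = cos(x) + i·sin(x) and e^(-ix) = cos(x) - i·sin(x). Subtracting cancels the cosine terms: e^(ix) - e^(-ix) = 2i·sin(x); divide by 2i.
So the two sides agree for every real x for which both sides are defined.

Conclusion: True.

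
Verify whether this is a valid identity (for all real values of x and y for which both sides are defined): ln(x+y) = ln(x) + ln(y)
Claim: ln(x+y) = ln(x) + ln(y).
Test a specific point where both sides are defined: x = 3, y = 1.
LHS = ln(x+y) ≈ 1.3863
RHS = ln(x) + ln(y) ≈ 1.0986
Since 1.3863 ≠ 1.0986, the equation fails at this point, so it cannot hold for all real values of x and y for which both sides are defined.
ln(x) + ln(y) = ln(xy), not ln(x+y).

Conclusion: No, this is NOT an identity.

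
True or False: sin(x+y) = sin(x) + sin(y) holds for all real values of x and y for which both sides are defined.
Claim: sin(x+y) = sin(x) + sin(y).
Test a specific point where both sides are defined: x = -π/2, y = -π/2.
LHS = sin(x+y) ≈ 0.0000
RHS = sin(x) + sin(y) ≈ -2.0000
Since 0.0000 ≠ -2.0000, the equation fails at this point, so it cannot hold for all real values of x and y for which both sides are defined.
The correct expansion is sin(x+y) = sin(x)cos(y) + cos(x)sin(y); sine is not additive.

Conclusion: False.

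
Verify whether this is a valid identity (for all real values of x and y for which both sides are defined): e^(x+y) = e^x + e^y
No, this is NOT an identity.

Claim: e^(x+y) = e^x + e^y.
Test a specific point where both sides are defined: x = -3, y = -3.
LHS = e^(x+y) ≈ 0.0025
RHS = e^x + e^y ≈ 0.0996
Since 0.0025 ≠ 0.0996, the equation fails at this point, so it cannot hold for all real values of x and y for which both sides are defined.
The correct rule is e^(x+y) = e^x · e^y (a product, not a sum).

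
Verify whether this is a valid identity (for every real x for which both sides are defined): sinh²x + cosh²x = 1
No, this is NOT an identity.

Claim: sinh²x + cosh²x = 1.
Test a specific point where both sides are defined: x = 4.
LHS = sinh²x + cosh²x ≈ 1490.4792
RHS = 1 ≈ 1.0000
Since 1490.4792 ≠ 1.0000, the equation fails at this point, so it cannot hold for every real x for which both sides are defined.
The correct hyperbolic identity is cosh²x - sinh²x = 1 (a difference); the sum sinh²x + cosh²x equals cosh(2x).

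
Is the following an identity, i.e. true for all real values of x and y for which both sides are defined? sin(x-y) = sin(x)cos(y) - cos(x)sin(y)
Claim: sin(x-y) = sin(x)cos(y) - cos(x)sin(y).
Reasoning: Replace y by -y in sin(x+y) = sin(x)cos(y) + cos(x)sin(y) and use cos(-y) = cos(y), sin(-y) = -sin(y): sin(x-y) = sin(x)cos(y) - cos(x)sin(y).
So the two sides agree for all real values of x and y for which both sides are defined.

Conclusion: Yes, this is an identity.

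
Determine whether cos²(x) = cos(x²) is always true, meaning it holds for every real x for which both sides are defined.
Claim: cos²(x) = cos(x²).
Test a specific point where both sides are defined: x = 3π/4.
LHS = cos²(x) ≈ 0.5000
RHS = cos(x²) ≈ 0.7442
Since 0.5000 ≠ 0.7442, the equation fails at this point, so it cannot hold for every real x for which both sides are defined.
cos²(x) means (cos x)², squaring the output; cos(x²) squares the input. These are different functions.

Conclusion: No, this is NOT an identity.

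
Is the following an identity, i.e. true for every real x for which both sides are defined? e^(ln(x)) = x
Yes, this is an identity.

Claim: e^(ln(x)) = x.
Reasoning: For x > 0, ln(x) is by definition the exponent p such that e^p = x. Raising e to that exponent therefore returns x: e^(ln x) = x.
So the two sides agree for every real x for which both sides are defined.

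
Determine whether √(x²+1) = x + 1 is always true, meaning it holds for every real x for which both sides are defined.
Claim: √(x²+1) = x + 1.
Test a specific point where both sides are defined: x = -3.
LHS = √(x²+1) ≈ 3.1623
RHS = x + 1 ≈ -2.0000
Since 3.1623 ≠ -2.0000, the equation fails at this point, so it cannot hold for every real x for which both sides are defined.
(x+1)² = x² + 2x + 1 ≠ x² + 1 unless x = 0.

Conclusion: No, this is NOT an identity.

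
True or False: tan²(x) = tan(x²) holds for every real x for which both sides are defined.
Claim: tan²(x) = tan(x²).
Test a specific point where both sides are defined: x = -π/6.
LHS = tan²(x) ≈ 0.3333
RHS = tan(x²) ≈ 0.2812
Since 0.3333 ≠ 0.2812, the equation fails at this point, so it cannot hold for every real x for which both sides are defined.
tan²(x) means (tan x)², squaring the output; tan(x²) squares the input. These are different functions.

Conclusion: False.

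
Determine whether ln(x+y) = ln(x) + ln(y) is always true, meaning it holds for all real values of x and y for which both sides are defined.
No, this is NOT an identity.

Claim: ln(x+y) = ln(x) + ln(y).
Test a specific point where both sides are defined: x = 5, y = 1.
LHS = ln(x+y) ≈ 1.7918
RHS = ln(x) + ln(y) ≈ 1.6094
Since 1.7918 ≠ 1.6094, the equation fails at this point, so it cannot hold for all real values of x and y for which both sides are defined.
ln(x) + ln(y) = ln(xy), not ln(x+y).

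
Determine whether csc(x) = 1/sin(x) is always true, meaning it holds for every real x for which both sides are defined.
Yes, this is an identity.

Claim: csc(x) = 1/sin(x).
Reasoning: csc(x) is by definition the reciprocal of sin(x), wherever sin(x) ≠ 0.
So the two sides agree for every real x for which both sides are defined.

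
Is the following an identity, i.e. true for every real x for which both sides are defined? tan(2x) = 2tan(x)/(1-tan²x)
Yes, this is an identity.

Claim: tan(2x) = 2tan(x)/(1-tan²x).
Reasoning: tan(2x) = sin(2x)/cos(2x) = 2sin(x)cos(x) / (cos²x - sin²x). Divide numerator and denominator by cos²x: 2tan(x) / (1 - tan²x).
So the two sides agree for every real x for which both sides are defined.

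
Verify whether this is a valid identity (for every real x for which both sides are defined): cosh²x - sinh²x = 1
Yes, this is an identity.

Claim: cosh²x - sinh²x = 1.
Reasoning: With cosh(x) = (e^x + e^-x)/2 and sinh(x) = (e^x - e^-x)/2: cosh²x = (e^(2x) + 2 + e^(-2x))/4 and sinh²x = (e^(2x) - 2 + e^(-2x))/4. Subtracting leaves 4/4 = 1.
So the two sides agree for every real x for which both sides are defined.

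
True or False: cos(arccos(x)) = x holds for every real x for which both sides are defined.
True.

Claim: cos(arccos(x)) = x.
Reasoning: For -1 ≤ x ≤ 1 (where arccos is defined), arccos(x) is by definition an angle whose cosine equals x. Taking the cosine of that angle returns x. (Note the other order, arccos(cos x) = x, is NOT an identity.)
So the two sides agree for every real x for which both sides are defined.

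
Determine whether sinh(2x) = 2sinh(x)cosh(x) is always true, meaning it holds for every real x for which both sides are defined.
Yes, this is an identity.

Claim: sinh(2x) = 2sinh(x)cosh(x).
Reasoning: 2sinh(x)cosh(x) = 2 · (e^x - e^-x)/2 · (e^x + e^-x)/2 = (e^(2x) - e^(-2x))/2 = sinh(2x).
So the two sides agree for every real x for which both sides are defined.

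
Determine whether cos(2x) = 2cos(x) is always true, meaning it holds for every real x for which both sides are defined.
Claim: cos(2x) = 2cos(x).
Test a specific point where both sides are defined: x = -π/4.
LHS = cos(2x) ≈ 0.0000
RHS = 2cos(x) ≈ 1.4142
Since 0.0000 ≠ 1.4142, the equation fails at this point, so it cannot hold for every real x for which both sides are defined.
The correct double-angle formula is cos(2x) = cos²x - sin²x.

Conclusion: No, this is NOT an identity.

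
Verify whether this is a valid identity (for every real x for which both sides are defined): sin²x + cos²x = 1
Claim: sin²x + cos²x = 1.
Reasoning: The point (cos x, sin x) lies on the unit circle X² + Y² = 1, so cos²x + sin²x = 1 for every real x.
So the two sides agree for every real x for which both sides are defined.

Conclusion: Yes, this is an identity.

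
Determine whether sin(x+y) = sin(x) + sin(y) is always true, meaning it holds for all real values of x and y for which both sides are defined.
Claim: sin(x+y) = sin(x) + sin(y).
Test a specific point where both sides are defined: x = π/4, y = π/4.
LHS = sin(x+y) ≈ 1.0000
RHS = sin(x) + sin(y) ≈ 1.4142
Since 1.0000 ≠ 1.4142, the equation fails at this point, so it cannot hold for all real values of x and y for which both sides are defined.
The correct expansion is sin(x+y) = sin(x)cos(y) + cos(x)sin(y); sine is not additive.

Conclusion: No, this is NOT an identity.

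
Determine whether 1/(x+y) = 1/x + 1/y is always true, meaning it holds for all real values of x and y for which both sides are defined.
No, this is NOT an identity.

Claim: 1/(x+y) = 1/x + 1/y.
Test a specific point where both sides are defined: x = -3, y = 5.
LHS = 1/(x+y) ≈ 0.5000
RHS = 1/x + 1/y ≈ -0.1333
Since 0.5000 ≠ -0.1333, the equation fails at this point, so it cannot hold for all real values of x and y for which both sides are defined.
1/x + 1/y = (x+y)/(xy), which is not 1/(x+y).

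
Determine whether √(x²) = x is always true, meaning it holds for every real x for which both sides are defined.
No, this is NOT an identity.

Claim: √(x²) = x.
Test a specific point where both sides are defined: x = -2.
LHS = √(x²) ≈ 2.0000
RHS = x ≈ -2.0000
Since 2.0000 ≠ -2.0000, the equation fails at this point, so it cannot hold for every real x for which both sides are defined.
√(x²) = |x|, which differs from x whenever x < 0 (both sides are defined for every real x).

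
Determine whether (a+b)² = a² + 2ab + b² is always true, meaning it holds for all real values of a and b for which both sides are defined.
Yes, this is an identity.

Claim: (a+b)² = a² + 2ab + b².
Reasoning: Expand: (a+b)² = (a+b)(a+b) = a·a + a·b + b·a + b·b = a² + 2ab + b².
So the two sides agree for all real values of a and b for which both sides are defined.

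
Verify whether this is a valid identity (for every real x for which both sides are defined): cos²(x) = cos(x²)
Claim: cos²(x) = cos(x²).
Test a specific point where both sides are defined: x = 2π/3.
LHS = cos²(x) ≈ 0.2500
RHS = cos(x²) ≈ -0.3202
Since 0.2500 ≠ -0.3202, the equation fails at this point, so it cannot hold for every real x for which both sides are defined.
cos²(x) means (cos x)², squaring the output; cos(x²) squares the input. These are different functions.

Conclusion: No, this is NOT an identity.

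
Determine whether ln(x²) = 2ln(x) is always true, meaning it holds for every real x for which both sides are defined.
Claim: ln(x²) = 2ln(x).
Reasoning: The right side requires x > 0. For x > 0, x² = (e^(ln x))² = e^(2ln x), so ln(x²) = 2ln(x). (For x < 0 the right side is undefined, so those values are outside the claim.)
So the two sides agree for every real x for which both sides are defined.

Conclusion: Yes, this is an identity.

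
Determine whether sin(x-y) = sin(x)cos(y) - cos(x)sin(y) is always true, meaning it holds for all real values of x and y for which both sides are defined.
Claim: sin(x-y) = sin(x)cos(y) - cos(x)sin(y).
Reasoning: Replace y by -y in sin(x+y) = sin(x)cos(y) + cos(x)sin(y) and use cos(-y) = cos(y), sin(-y) = -sin(y): sin(x-y) = sin(x)cos(y) - cos(x)sin(y).
So the two sides agree for all real values of x and y for which both sides are defined.

Conclusion: Yes, this is an identity.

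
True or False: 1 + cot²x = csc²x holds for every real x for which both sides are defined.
True.

Claim: 1 + cot²x = csc²x.
Reasoning: Start from sin²x + cos²x = 1 and divide every term by sin²x (allowed wherever cot x and csc x are defined): 1 + cot²x = 1/sin²x = csc²x.
So the two sides agree for every real x for which both sides are defined.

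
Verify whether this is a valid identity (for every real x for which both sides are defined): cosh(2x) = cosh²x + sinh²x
Yes, this is an identity.

Claim: cosh(2x) = cosh²x + sinh²x.
Reasoning: cosh²x = (e^(2x) + 2 + e^(-2x))/4 and sinh²x = (e^(2x) - 2 + e^(-2x))/4. Adding gives (2e^(2x) + 2e^(-2x))/4 = (e^(2x) + e^(-2x))/2 = cosh(2x).
So the two sides agree for every real x for which both sides are defined.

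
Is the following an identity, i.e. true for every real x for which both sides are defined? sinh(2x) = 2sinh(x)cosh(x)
Yes, this is an identity.

Claim: sinh(2x) = 2sinh(x)cosh(x).
Reasoning: 2sinh(x)cosh(x) = 2 · (e^x - e^-x)/2 · (e^x + e^-x)/2 = (e^(2x) - e^(-2x))/2 = sinh(2x).
So the two sides agree for every real x for which both sides are defined.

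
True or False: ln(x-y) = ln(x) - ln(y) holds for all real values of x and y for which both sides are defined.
Claim: ln(x-y) = ln(x) - ln(y).
Test a specific point where both sides are defined: x = 5, y = 1/2.
LHS = ln(x-y) ≈ 1.5041
RHS = ln(x) - ln(y) ≈ 2.3026
Since 1.5041 ≠ 2.3026, the equation fails at this point, so it cannot hold for all real values of x and y for which both sides are defined.
ln(x) - ln(y) = ln(x/y), not ln(x-y).

Conclusion: False.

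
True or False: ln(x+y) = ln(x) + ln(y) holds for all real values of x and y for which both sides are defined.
Claim: ln(x+y) = ln(x) + ln(y).
Test a specific point where both sides are defined: x = 2, y = 5.
LHS = ln(x+y) ≈ 1.9459
RHS = ln(x) + ln(y) ≈ 2.3026
Since 1.9459 ≠ 2.3026, the equation fails at this point, so it cannot hold for all real values of x and y for which both sides are defined.
ln(x) + ln(y) = ln(xy), not ln(x+y).

Conclusion: False.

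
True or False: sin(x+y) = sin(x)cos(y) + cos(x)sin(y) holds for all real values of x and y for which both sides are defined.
Claim: sin(x+y) = sin(x)cos(y) + cos(x)sin(y).
Reasoning: By Euler's formula e^(i(x+y)) = e^(ix)·e^(iy) = (cos x + i·sin x)(cos y + i·sin y). The imaginary part of the left side is sin(x+y); the imaginary part of the product is sin(x)cos(y) + cos(x)sin(y).
So the two sides agree for all real values of x and y for which both sides are defined.

Conclusion: True.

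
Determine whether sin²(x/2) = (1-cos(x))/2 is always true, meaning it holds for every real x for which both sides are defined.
Claim: sin²(x/2) = (1-cos(x))/2.
Reasoning: Use cos(2θ) = 1 - 2sin²θ with θ = x/2: cos(x) = 1 - 2sin²(x/2). Solving for sin²(x/2) gives (1 - cos(x))/2.
So the two sides agree for every real x for which both sides are defined.

Conclusion: Yes, this is an identity.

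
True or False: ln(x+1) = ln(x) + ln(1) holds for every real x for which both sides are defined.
Claim: ln(x+1) = ln(x) + ln(1).
Test a specific point where both sides are defined: x = 3/2.
LHS = ln(x+1) ≈ 0.9163
RHS = ln(x) + ln(1) ≈ 0.4055
Since 0.9163 ≠ 0.4055, the equation fails at this point, so it cannot hold for every real x for which both sides are defined.
ln(1) = 0, so the right side is just ln(x), which differs from ln(x+1).

Conclusion: False.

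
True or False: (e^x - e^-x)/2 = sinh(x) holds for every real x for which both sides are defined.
True.

Claim: (e^x - e^-x)/2 = sinh(x).
Reasoning: This is exactly the definition of the hyperbolic sine: sinh(x) := (e^x - e^-x)/2.
So the two sides agree for every real x for which both sides are defined.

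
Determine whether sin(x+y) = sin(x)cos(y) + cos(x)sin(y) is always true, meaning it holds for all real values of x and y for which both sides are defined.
Yes, this is an identity.

Claim: sin(x+y) = sin(x)cos(y) + cos(x)sin(y).
Reasoning: By Euler's formula e^(i(x+y)) = e^(ix)·e^(iy) = (cos x + i·sin x)(cos y + i·sin y). The imaginary part of the left side is sin(x+y); the imaginary part of the product is sin(x)cos(y) + cos(x)sin(y).
So the two sides agree for all real values of x and y for which both sides are defined.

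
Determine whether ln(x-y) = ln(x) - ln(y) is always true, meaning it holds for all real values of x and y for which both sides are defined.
No, this is NOT an identity.

Claim: ln(x-y) = ln(x) - ln(y).
Test a specific point where both sides are defined: x = 3/2, y = 1/2.
LHS = ln(x-y) ≈ 0.0000
RHS = ln(x) - ln(y) ≈ 1.0986
Since 0.0000 ≠ 1.0986, the equation fails at this point, so it cannot hold for all real values of x and y for which both sides are defined.
ln(x) - ln(y) = ln(x/y), not ln(x-y).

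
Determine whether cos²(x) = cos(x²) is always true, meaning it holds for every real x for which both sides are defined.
Claim: cos²(x) = cos(x²).
Test a specific point where both sides are defined: x = π/2.
LHS = cos²(x) ≈ 0.0000
RHS = cos(x²) ≈ -0.7812
Since 0.0000 ≠ -0.7812, the equation fails at this point, so it cannot hold for every real x for which both sides are defined.
cos²(x) means (cos x)², squaring the output; cos(x²) squares the input. These are different functions.

Conclusion: No, this is NOT an identity.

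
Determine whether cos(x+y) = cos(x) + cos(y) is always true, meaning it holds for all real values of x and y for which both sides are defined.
Claim: cos(x+y) = cos(x) + cos(y).
Test a specific point where both sides are defined: x = -π/2, y = π/6.
LHS = cos(x+y) ≈ 0.5000
RHS = cos(x) + cos(y) ≈ 0.8660
Since 0.5000 ≠ 0.8660, the equation fails at this point, so it cannot hold for all real values of x and y for which both sides are defined.
The correct expansion is cos(x+y) = cos(x)cos(y) - sin(x)sin(y); cosine is not additive.

Conclusion: No, this is NOT an identity.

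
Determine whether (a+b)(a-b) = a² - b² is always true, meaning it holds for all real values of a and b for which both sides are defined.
Yes, this is an identity.

Claim: (a+b)(a-b) = a² - b².
Reasoning: Expand: (a+b)(a-b) = a² - ab + ba - b² = a² - b² (the cross terms cancel).
So the two sides agree for all real values of a and b for which both sides are defined.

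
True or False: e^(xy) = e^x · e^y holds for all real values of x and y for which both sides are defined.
Claim: e^(xy) = e^x · e^y.
Test a specific point where both sides are defined: x = 2, y = 1/2.
LHS = e^(xy) ≈ 2.7183
RHS = e^x · e^y ≈ 12.1825
Since 2.7183 ≠ 12.1825, the equation fails at this point, so it cannot hold for all real values of x and y for which both sides are defined.
e^x · e^y = e^(x+y), not e^(xy).

Conclusion: False.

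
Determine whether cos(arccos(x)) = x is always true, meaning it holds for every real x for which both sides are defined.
Yes, this is an identity.

Claim: cos(arccos(x)) = x.
Reasoning: For -1 ≤ x ≤ 1 (where arccos is defined), arccos(x) is by definition an angle whose cosine equals x. Taking the cosine of that angle returns x. (Note the other order, arccos(cos x) = x, is NOT an identity.)
So the two sides agree for every real x for which both sides are defined.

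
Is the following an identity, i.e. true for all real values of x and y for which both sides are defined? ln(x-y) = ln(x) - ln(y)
Claim: ln(x-y) = ln(x) - ln(y).
Test a specific point where both sides are defined: x = 5, y = 1/2.
LHS = ln(x-y) ≈ 1.5041
RHS = ln(x) - ln(y) ≈ 2.3026
Since 1.5041 ≠ 2.3026, the equation fails at this point, so it cannot hold for all real values of x and y for which both sides are defined.
ln(x) - ln(y) = ln(x/y), not ln(x-y).

Conclusion: No, this is NOT an identity.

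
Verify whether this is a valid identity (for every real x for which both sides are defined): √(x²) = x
No, this is NOT an identity.

Claim: √(x²) = x.
Test a specific point where both sides are defined: x = -3.
LHS = √(x²) ≈ 3.0000
RHS = x ≈ -3.0000
Since 3.0000 ≠ -3.0000, the equation fails at this point, so it cannot hold for every real x for which both sides are defined.
√(x²) = |x|, which differs from x whenever x < 0 (both sides are defined for every real x).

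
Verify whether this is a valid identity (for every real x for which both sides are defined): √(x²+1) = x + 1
No, this is NOT an identity.

Claim: √(x²+1) = x + 1.
Test a specific point where both sides are defined: x = 4.
LHS = √(x²+1) ≈ 4.1231
RHS = x + 1 ≈ 5.0000
Since 4.1231 ≠ 5.0000, the equation fails at this point, so it cannot hold for every real x for which both sides are defined.
(x+1)² = x² + 2x + 1 ≠ x² + 1 unless x = 0.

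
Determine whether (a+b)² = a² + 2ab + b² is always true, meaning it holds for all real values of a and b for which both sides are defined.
Yes, this is an identity.

Claim: (a+b)² = a² + 2ab + b².
Reasoning: Expand: (a+b)² = (a+b)(a+b) = a·a + a·b + b·a + b·b = a² + 2ab + b².
So the two sides agree for all real values of a and b for which both sides are defined.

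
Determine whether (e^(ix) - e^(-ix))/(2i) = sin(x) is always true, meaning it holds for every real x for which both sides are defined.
Claim: (e^(ix) - e^(-ix))/(2i) = sin(x).
Reasoning: By Euler's formula e^(ix) = cos(x) + i·sin(x) and e^(-ix) = cos(x) - i·sin(x). Subtracting cancels the cosine terms: e^(ix) - e^(-ix) = 2i·sin(x); divide by 2i.
So the two sides agree for every real x for which both sides are defined.

Conclusion: Yes, this is an identity.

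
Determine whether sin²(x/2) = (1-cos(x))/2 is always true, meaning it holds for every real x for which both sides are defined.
Yes, this is an identity.

Claim: sin²(x/2) = (1-cos(x))/2.
Reasoning: Use cos(2θ) = 1 - 2sin²θ with θ = x/2: cos(x) = 1 - 2sin²(x/2). Solving for sin²(x/2) gives (1 - cos(x))/2.
So the two sides agree for every real x for which both sides are defined.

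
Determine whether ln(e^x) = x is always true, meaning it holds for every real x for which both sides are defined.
Yes, this is an identity.

Claim: ln(e^x) = x.
Reasoning: ln is the inverse of the exponential: ln(e^x) asks for the exponent p with e^p = e^x, and since e^p is one-to-one that exponent is p = x.
So the two sides agree for every real x for which both sides are defined.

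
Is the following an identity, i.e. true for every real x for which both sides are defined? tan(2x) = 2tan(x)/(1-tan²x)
Yes, this is an identity.

Claim: tan(2x) = 2tan(x)/(1-tan²x).
Reasoning: tan(2x) = sin(2x)/cos(2x) = 2sin(x)cos(x) / (cos²x - sin²x). Divide numerator and denominator by cos²x: 2tan(x) / (1 - tan²x).
So the two sides agree for every real x for which both sides are defined.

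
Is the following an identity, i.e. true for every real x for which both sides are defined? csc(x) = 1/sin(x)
Claim: csc(x) = 1/sin(x).
Reasoning: csc(x) is by definition the reciprocal of sin(x), wherever sin(x) ≠ 0.
So the two sides agree for every real x for which both sides are defined.

Conclusion: Yes, this is an identity.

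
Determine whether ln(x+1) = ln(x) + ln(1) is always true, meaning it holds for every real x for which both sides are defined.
No, this is NOT an identity.

Claim: ln(x+1) = ln(x) + ln(1).
Test a specific point where both sides are defined: x = 5.
LHS = ln(x+1) ≈ 1.7918
RHS = ln(x) + ln(1) ≈ 1.6094
Since 1.7918 ≠ 1.6094, the equation fails at this point, so it cannot hold for every real x for which both sides are defined.
ln(1) = 0, so the right side is just ln(x), which differs from ln(x+1).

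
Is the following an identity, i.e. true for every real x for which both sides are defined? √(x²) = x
No, this is NOT an identity.

Claim: √(x²) = x.
Test a specific point where both sides are defined: x = -3.
LHS = √(x²) ≈ 3.0000
RHS = x ≈ -3.0000
Since 3.0000 ≠ -3.0000, the equation fails at this point, so it cannot hold for every real x for which both sides are defined.
√(x²) = |x|, which differs from x whenever x < 0 (both sides are defined for every real x).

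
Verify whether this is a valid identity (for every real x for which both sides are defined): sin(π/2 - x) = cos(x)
Yes, this is an identity.

Claim: sin(π/2 - x) = cos(x).
Reasoning: Use sin(u - v) = sin(u)cos(v) - cos(u)sin(v) with u = π/2, v = x: sin(π/2)cos(x) - cos(π/2)sin(x) = 1·cos(x) - 0·sin(x) = cos(x).
So the two sides agree for every real x for which both sides are defined.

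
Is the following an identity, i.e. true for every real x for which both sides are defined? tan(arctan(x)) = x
Claim: tan(arctan(x)) = x.
Reasoning: For every real x, arctan(x) is by definition the angle in (-π/2, π/2) whose tangent equals x. Taking the tangent of that angle returns x.
So the two sides agree for every real x for which both sides are defined.

Conclusion: Yes, this is an identity.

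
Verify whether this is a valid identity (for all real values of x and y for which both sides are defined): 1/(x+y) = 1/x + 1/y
Claim: 1/(x+y) = 1/x + 1/y.
Test a specific point where both sides are defined: x = 4, y = -1.
LHS = 1/(x+y) ≈ 0.3333
RHS = 1/x + 1/y ≈ -0.7500
Since 0.3333 ≠ -0.7500, the equation fails at this point, so it cannot hold for all real values of x and y for which both sides are defined.
1/x + 1/y = (x+y)/(xy), which is not 1/(x+y).

Conclusion: No, this is NOT an identity.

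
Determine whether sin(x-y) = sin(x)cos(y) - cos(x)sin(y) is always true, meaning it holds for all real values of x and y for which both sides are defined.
Yes, this is an identity.

Claim: sin(x-y) = sin(x)cos(y) - cos(x)sin(y).
Reasoning: Replace y by -y in sin(x+y) = sin(x)cos(y) + cos(x)sin(y) and use cos(-y) = cos(y), sin(-y) = -sin(y): sin(x-y) = sin(x)cos(y) - cos(x)sin(y).
So the two sides agree for all real values of x and y for which both sides are defined.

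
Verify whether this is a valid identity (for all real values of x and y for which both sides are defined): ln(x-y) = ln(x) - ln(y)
Claim: ln(x-y) = ln(x) - ln(y).
Test a specific point where both sides are defined: x = 3, y = 3/2.
LHS = ln(x-y) ≈ 0.4055
RHS = ln(x) - ln(y) ≈ 0.6931
Since 0.4055 ≠ 0.6931, the equation fails at this point, so it cannot hold for all real values of x and y for which both sides are defined.
ln(x) - ln(y) = ln(x/y), not ln(x-y).

Conclusion: No, this is NOT an identity.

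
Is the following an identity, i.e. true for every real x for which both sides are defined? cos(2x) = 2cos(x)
Claim: cos(2x) = 2cos(x).
Test a specific point where both sides are defined: x = π.
LHS = cos(2x) ≈ 1.0000
RHS = 2cos(x) ≈ -2.0000
Since 1.0000 ≠ -2.0000, the equation fails at this point, so it cannot hold for every real x for which both sides are defined.
The correct double-angle formula is cos(2x) = cos²x - sin²x.

Conclusion: No, this is NOT an identity.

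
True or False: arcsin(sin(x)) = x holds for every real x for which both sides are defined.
False.

Claim: arcsin(sin(x)) = x.
Test a specific point where both sides are defined: x = 2π/3.
LHS = arcsin(sin(x)) ≈ 1.0472
RHS = x ≈ 2.0944
Since 1.0472 ≠ 2.0944, the equation fails at this point, so it cannot hold for every real x for which both sides are defined.
arcsin only returns values in [-π/2, π/2], so arcsin(sin(x)) = x holds only for x in that interval, not for all real x.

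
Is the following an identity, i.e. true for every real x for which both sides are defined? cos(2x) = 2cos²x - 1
Claim: cos(2x) = 2cos²x - 1.
Reasoning: cos(2x) = cos²x - sin²x. Replace sin²x by 1 - cos²x: cos²x - (1 - cos²x) = 2cos²x - 1.
So the two sides agree for every real x for which both sides are defined.

Conclusion: Yes, this is an identity.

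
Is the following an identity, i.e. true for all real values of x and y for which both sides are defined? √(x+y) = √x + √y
Claim: √(x+y) = √x + √y.
Test a specific point where both sides are defined: x = 3/2, y = 3.
LHS = √(x+y) ≈ 2.1213
RHS = √x + √y ≈ 2.9568
Since 2.1213 ≠ 2.9568, the equation fails at this point, so it cannot hold for all real values of x and y for which both sides are defined.
Squaring the right side gives x + 2√(xy) + y, not x + y.

Conclusion: No, this is NOT an identity.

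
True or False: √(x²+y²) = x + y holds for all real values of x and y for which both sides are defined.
Claim: √(x²+y²) = x + y.
Test a specific point where both sides are defined: x = 3/2, y = -2.
LHS = √(x²+y²) ≈ 2.5000
RHS = x + y ≈ -0.5000
Since 2.5000 ≠ -0.5000, the equation fails at this point, so it cannot hold for all real values of x and y for which both sides are defined.
(x+y)² = x² + 2xy + y², not x² + y², so the square root does not split this way.

Conclusion: False.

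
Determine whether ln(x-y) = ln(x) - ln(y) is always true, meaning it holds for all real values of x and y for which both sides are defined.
Claim: ln(x-y) = ln(x) - ln(y).
Test a specific point where both sides are defined: x = 1, y = 1/2.
LHS = ln(x-y) ≈ -0.6931
RHS = ln(x) - ln(y) ≈ 0.6931
Since -0.6931 ≠ 0.6931, the equation fails at this point, so it cannot hold for all real values of x and y for which both sides are defined.
ln(x) - ln(y) = ln(x/y), not ln(x-y).

Conclusion: No, this is NOT an identity.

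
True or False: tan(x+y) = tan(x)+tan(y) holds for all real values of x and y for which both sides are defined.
Claim: tan(x+y) = tan(x)+tan(y).
Test a specific point where both sides are defined: x = -π/6, y = -π/6.
LHS = tan(x+y) ≈ -1.7321
RHS = tan(x)+tan(y) ≈ -1.1547
Since -1.7321 ≠ -1.1547, the equation fails at this point, so it cannot hold for all real values of x and y for which both sides are defined.
The correct formula is tan(x+y) = (tan(x) + tan(y))/(1 - tan(x)tan(y)).

Conclusion: False.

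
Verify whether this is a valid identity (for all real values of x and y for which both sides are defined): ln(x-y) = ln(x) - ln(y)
No, this is NOT an identity.

Claim: ln(x-y) = ln(x) - ln(y).
Test a specific point where both sides are defined: x = 3, y = 3/2.
LHS = ln(x-y) ≈ 0.4055
RHS = ln(x) - ln(y) ≈ 0.6931
Since 0.4055 ≠ 0.6931, the equation fails at this point, so it cannot hold for all real values of x and y for which both sides are defined.
ln(x) - ln(y) = ln(x/y), not ln(x-y).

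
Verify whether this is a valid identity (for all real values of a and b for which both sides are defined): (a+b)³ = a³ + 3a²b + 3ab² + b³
Claim: (a+b)³ = a³ + 3a²b + 3ab² + b³.
Reasoning: (a+b)³ = (a+b)(a+b)² = (a+b)(a² + 2ab + b²) = a³ + 2a²b + ab² + a²b + 2ab² + b³ = a³ + 3a²b + 3ab² + b³.
So the two sides agree for all real values of a and b for which both sides are defined.

Conclusion: Yes, this is an identity.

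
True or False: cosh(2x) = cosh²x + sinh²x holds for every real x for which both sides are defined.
Claim: cosh(2x) = cosh²x + sinh²x.
Reasoning: cosh²x = (e^(2x) + 2 + e^(-2x))/4 and sinh²x = (e^(2x) - 2 + e^(-2x))/4. Adding gives (2e^(2x) + 2e^(-2x))/4 = (e^(2x) + e^(-2x))/2 = cosh(2x).
So the two sides agree for every real x for which both sides are defined.

Conclusion: True.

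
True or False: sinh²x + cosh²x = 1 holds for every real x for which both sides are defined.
Claim: sinh²x + cosh²x = 1.
Test a specific point where both sides are defined: x = 4.
LHS = sinh²x + cosh²x ≈ 1490.4792
RHS = 1 ≈ 1.0000
Since 1490.4792 ≠ 1.0000, the equation fails at this point, so it cannot hold for every real x for which both sides are defined.
The correct hyperbolic identity is cosh²x - sinh²x = 1 (a difference); the sum sinh²x + cosh²x equals cosh(2x).

Conclusion: False.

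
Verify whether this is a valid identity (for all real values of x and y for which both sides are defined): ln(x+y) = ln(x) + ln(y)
No, this is NOT an identity.

Claim: ln(x+y) = ln(x) + ln(y).
Test a specific point where both sides are defined: x = 3/2, y = 2.
LHS = ln(x+y) ≈ 1.2528
RHS = ln(x) + ln(y) ≈ 1.0986
Since 1.2528 ≠ 1.0986, the equation fails at this point, so it cannot hold for all real values of x and y for which both sides are defined.
ln(x) + ln(y) = ln(xy), not ln(x+y).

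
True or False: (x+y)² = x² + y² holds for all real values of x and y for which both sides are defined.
False.

Claim: (x+y)² = x² + y².
Test a specific point where both sides are defined: x = 3/2, y = -1.
LHS = (x+y)² ≈ 0.2500
RHS = x² + y² ≈ 3.2500
Since 0.2500 ≠ 3.2500, the equation fails at this point, so it cannot hold for all real values of x and y for which both sides are defined.
The correct expansion is (x+y)² = x² + 2xy + y²; the cross term 2xy is missing.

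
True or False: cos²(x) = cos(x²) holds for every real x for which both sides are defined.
False.

Claim: cos²(x) = cos(x²).
Test a specific point where both sides are defined: x = π/2.
LHS = cos²(x) ≈ 0.0000
RHS = cos(x²) ≈ -0.7812
Since 0.0000 ≠ -0.7812, the equation fails at this point, so it cannot hold for every real x for which both sides are defined.
cos²(x) means (cos x)², squaring the output; cos(x²) squares the input. These are different functions.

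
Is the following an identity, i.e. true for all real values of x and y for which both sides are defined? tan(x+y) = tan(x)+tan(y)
No, this is NOT an identity.

Claim: tan(x+y) = tan(x)+tan(y).
Test a specific point where both sides are defined: x = π/4, y = 2π/3.
LHS = tan(x+y) ≈ -0.2679
RHS = tan(x)+tan(y) ≈ -0.7321
Since -0.2679 ≠ -0.7321, the equation fails at this point, so it cannot hold for all real values of x and y for which both sides are defined.
The correct formula is tan(x+y) = (tan(x) + tan(y))/(1 - tan(x)tan(y)).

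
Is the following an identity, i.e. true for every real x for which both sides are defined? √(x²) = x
No, this is NOT an identity.

Claim: √(x²) = x.
Test a specific point where both sides are defined: x = -3.
LHS = √(x²) ≈ 3.0000
RHS = x ≈ -3.0000
Since 3.0000 ≠ -3.0000, the equation fails at this point, so it cannot hold for every real x for which both sides are defined.
√(x²) = |x|, which differs from x whenever x < 0 (both sides are defined for every real x).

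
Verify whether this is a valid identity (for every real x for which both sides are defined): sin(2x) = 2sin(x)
Claim: sin(2x) = 2sin(x).
Test a specific point where both sides are defined: x = -π/3.
LHS = sin(2x) ≈ -0.8660
RHS = 2sin(x) ≈ -1.7321
Since -0.8660 ≠ -1.7321, the equation fails at this point, so it cannot hold for every real x for which both sides are defined.
The correct double-angle formula is sin(2x) = 2sin(x)cos(x).

Conclusion: No, this is NOT an identity.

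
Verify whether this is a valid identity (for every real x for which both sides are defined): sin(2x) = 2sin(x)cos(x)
Claim: sin(2x) = 2sin(x)cos(x).
Reasoning: Put y = x in the addition formula sin(x+y) = sin(x)cos(y) + cos(x)sin(y): sin(2x) = sin(x)cos(x) + cos(x)sin(x) = 2sin(x)cos(x).
So the two sides agree for every real x for which both sides are defined.

Conclusion: Yes, this is an identity.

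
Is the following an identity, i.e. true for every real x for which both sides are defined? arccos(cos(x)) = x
No, this is NOT an identity.

Claim: arccos(cos(x)) = x.
Test a specific point where both sides are defined: x = -π/3.
LHS = arccos(cos(x)) ≈ 1.0472
RHS = x ≈ -1.0472
Since 1.0472 ≠ -1.0472, the equation fails at this point, so it cannot hold for every real x for which both sides are defined.
arccos only returns values in [0, π], so arccos(cos(x)) = x holds only for x in that interval, not for all real x.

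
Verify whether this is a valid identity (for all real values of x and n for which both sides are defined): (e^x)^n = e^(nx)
Claim: (e^x)^n = e^(nx).
Reasoning: e^x is a positive real number, and for a positive base B and real exponent n, B^n = e^(n·ln B). With B = e^x, ln B = x, so (e^x)^n = e^(n·x).
So the two sides agree for all real values of x and n for which both sides are defined.

Conclusion: Yes, this is an identity.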